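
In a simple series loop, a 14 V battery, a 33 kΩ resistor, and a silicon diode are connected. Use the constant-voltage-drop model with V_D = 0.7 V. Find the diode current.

KVL around the loop: 14 = V_D + I·R = 0.7 + I × 33 kΩ.
So I = (14 − 0.7) / 33 kΩ = 13.3 / 33 = 0.403 mA.

I ≈ 0.4 mA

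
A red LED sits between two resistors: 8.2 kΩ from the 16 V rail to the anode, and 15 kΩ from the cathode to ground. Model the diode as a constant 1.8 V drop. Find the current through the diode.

The two resistors are in series with the diode, so KVL gives 16 = I·8.2 + 1.8 + I·15.
I = (16 − 1.8) / (8.2 + 15) kΩ = 14.2 / 23.2 = 0.612 mA.

I ≈ 0.61 mA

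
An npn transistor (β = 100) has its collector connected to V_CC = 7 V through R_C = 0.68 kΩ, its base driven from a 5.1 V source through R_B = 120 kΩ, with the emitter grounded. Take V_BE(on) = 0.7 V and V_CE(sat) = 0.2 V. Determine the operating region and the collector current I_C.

active; I_C ≈ 3.7 mA

Assume active. Base-emitter loop: I_B = (V_BB − V_BE)/R_B = (5.1 − 0.7)/120 = 0.0367 mA.
I_C = β·I_B = 100×0.0367 = 3.67 mA.
V_CE = V_CC − I_C·R_C = 7 − 3.67×0.68 = 4.51 V > V_CE(sat), so the active-region assumption holds.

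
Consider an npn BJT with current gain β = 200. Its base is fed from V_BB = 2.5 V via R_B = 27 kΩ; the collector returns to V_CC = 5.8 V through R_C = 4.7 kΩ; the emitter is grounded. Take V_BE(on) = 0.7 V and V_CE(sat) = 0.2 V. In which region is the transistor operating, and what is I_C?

Assume active: I_B = (2.5 − 0.7)/27 = 0.0667 mA, giving I_C = β·I_B = 13.3 mA.
But then V_CE = 5.8 − 13.3×4.7 = -56.9 V < V_CE(sat) = 0.2 V — impossible in the active region.
So the transistor is saturated. With V_CE = 0.2 V, I_C = (V_CC − 0.2)/R_C = 5.6/4.7 = 1.19 mA.
Check: β·I_B = 13.3 mA > I_C = 1.19 mA, confirming saturation.

saturation; I_C ≈ 1.2 mA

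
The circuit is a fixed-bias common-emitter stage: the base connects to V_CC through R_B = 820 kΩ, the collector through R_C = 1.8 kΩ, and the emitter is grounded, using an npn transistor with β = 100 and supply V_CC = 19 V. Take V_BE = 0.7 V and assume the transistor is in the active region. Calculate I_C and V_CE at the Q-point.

I_C ≈ 2.2 mA, V_CE ≈ 15 V

Base loop: V_CC = I_B·R_B + V_BE, so I_B = (19 − 0.7)/820 kΩ = 0.0223 mA.
In the active region I_C = β·I_B = 100 × 0.0223 = 2.23 mA.
Collector loop: V_CE = V_CC − I_C·R_C = 19 − 2.23×1.8 = 15 V.
Since V_CE = 15 V > V_CE(sat) ≈ 0.2 V, the transistor is in the active region as assumed.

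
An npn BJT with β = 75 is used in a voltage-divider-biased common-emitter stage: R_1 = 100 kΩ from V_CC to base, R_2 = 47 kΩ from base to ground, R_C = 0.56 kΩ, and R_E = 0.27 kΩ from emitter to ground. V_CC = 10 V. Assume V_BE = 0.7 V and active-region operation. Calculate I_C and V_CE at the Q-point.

I_C ≈ 3.6 mA, V_CE ≈ 7 V

Thevenize the base divider: V_Th = V_CC·R_2/(R_1+R_2) = 10×47/147 = 3.2 V, R_Th = R_1‖R_2 = 32 kΩ.
Base-emitter loop: V_Th = I_B·R_Th + V_BE + (β+1)I_B·R_E, so I_B = (3.2 − 0.7) / (32 + 76×0.27) = 0.0476 mA.
I_C = β·I_B = 75×0.0476 = 3.57 mA, and I_E = (β+1)I_B = 3.62 mA.
V_CE = V_CC − I_C·R_C − I_E·R_E = 10 − 3.57×0.56 − 3.62×0.27 = 7.03 V.
V_CE = 7.03 V > 0.2 V confirms active-region operation.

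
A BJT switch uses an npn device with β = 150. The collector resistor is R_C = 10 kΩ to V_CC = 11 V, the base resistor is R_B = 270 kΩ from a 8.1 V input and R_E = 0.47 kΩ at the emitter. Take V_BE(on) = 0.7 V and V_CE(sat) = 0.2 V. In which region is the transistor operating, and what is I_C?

saturation; I_C ≈ 1 mA

Assume active: I_B = (8.1 − 0.7)/(270 + 151×0.47) = 0.0217 mA, I_C = β·I_B = 3.26 mA.
Then V_CE = 11 − 3.26×10 − 3.28×0.47 = -23.1 V < 0.2 V — the active assumption fails.
Re-solve with V_CE = 0.2 V. KCL at the emitter: V_E/R_E = (V_BB−0.7−V_E)/R_B + (V_CC−0.2−V_E)/R_C, giving V_E = 0.496 V.
I_C = (V_CC − 0.2 − V_E)/R_C = (10.8 − 0.496)/10 = 1.03 mA.
Check: I_B = (7.4 − 0.496)/270 = 0.0256 mA, and β·I_B = 3.84 mA > I_C, confirming saturation.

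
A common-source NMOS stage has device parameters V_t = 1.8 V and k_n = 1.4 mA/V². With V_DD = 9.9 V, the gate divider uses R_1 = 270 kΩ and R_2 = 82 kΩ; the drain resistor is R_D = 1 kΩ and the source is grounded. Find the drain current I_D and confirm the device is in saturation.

I_D ≈ 0.18 mA

V_G = V_DD·R_2/(R_1+R_2) = 9.9×82/352 = 2.31 V. With the source grounded, V_GS = V_G = 2.31 V.
Assume saturation: I_D = (k_n/2)(V_GS − V_t)² = (1.4/2)×(2.31 − 1.8)² = 0.7×0.506² = 0.179 mA.
V_DS = V_DD − I_D·R_D = 9.9 − 0.179×1 = 9.72 V.
Saturation requires V_DS ≥ V_GS − V_t = 0.506 V; 9.72 ≥ 0.506 ✓.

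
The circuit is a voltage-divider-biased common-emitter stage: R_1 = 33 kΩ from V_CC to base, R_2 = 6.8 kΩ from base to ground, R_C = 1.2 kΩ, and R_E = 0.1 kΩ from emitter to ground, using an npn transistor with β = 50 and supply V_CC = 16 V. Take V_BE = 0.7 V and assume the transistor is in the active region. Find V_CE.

Thevenize the base divider: V_Th = V_CC·R_2/(R_1+R_2) = 16×6.8/39.8 = 2.73 V, R_Th = R_1‖R_2 = 5.64 kΩ.
Base-emitter loop: V_Th = I_B·R_Th + V_BE + (β+1)I_B·R_E, so I_B = (2.73 − 0.7) / (5.64 + 51×0.1) = 0.189 mA.
I_C = β·I_B = 50×0.189 = 9.47 mA, and I_E = (β+1)I_B = 9.66 mA.
V_CE = V_CC − I_C·R_C − I_E·R_E = 16 − 9.47×1.2 − 9.66×0.1 = 3.67 V.
V_CE = 3.67 V > 0.2 V confirms active-region operation.

V_CE ≈ 3.7 V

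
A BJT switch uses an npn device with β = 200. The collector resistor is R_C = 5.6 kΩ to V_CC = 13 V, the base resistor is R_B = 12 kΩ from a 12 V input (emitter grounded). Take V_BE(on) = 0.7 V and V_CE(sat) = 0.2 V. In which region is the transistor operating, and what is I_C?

saturation; I_C ≈ 2.3 mA

Assume active: I_B = (12 − 0.7)/12 = 0.942 mA, giving I_C = β·I_B = 188 mA.
But then V_CE = 13 − 188×5.6 = -1040 V < V_CE(sat) = 0.2 V — impossible in the active region.
So the transistor is saturated. With V_CE = 0.2 V, I_C = (V_CC − 0.2)/R_C = 12.8/5.6 = 2.29 mA.
Check: β·I_B = 188 mA > I_C = 2.29 mA, confirming saturation.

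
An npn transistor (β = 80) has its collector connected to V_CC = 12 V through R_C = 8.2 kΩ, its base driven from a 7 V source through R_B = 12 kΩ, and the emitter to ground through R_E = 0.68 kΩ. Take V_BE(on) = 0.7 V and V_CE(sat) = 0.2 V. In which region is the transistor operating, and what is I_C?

saturation; I_C ≈ 1.3 mA

Assume active: I_B = (7 − 0.7)/(12 + 81×0.68) = 0.0939 mA, I_C = β·I_B = 7.51 mA.
Then V_CE = 12 − 7.51×8.2 − 7.61×0.68 = -54.8 V < 0.2 V — the active assumption fails.
Re-solve with V_CE = 0.2 V. KCL at the emitter: V_E/R_E = (V_BB−0.7−V_E)/R_B + (V_CC−0.2−V_E)/R_C, giving V_E = 1.17 V.
I_C = (V_CC − 0.2 − V_E)/R_C = (11.8 − 1.17)/8.2 = 1.3 mA.
Check: I_B = (6.3 − 1.17)/12 = 0.427 mA, and β·I_B = 34.2 mA > I_C, confirming saturation.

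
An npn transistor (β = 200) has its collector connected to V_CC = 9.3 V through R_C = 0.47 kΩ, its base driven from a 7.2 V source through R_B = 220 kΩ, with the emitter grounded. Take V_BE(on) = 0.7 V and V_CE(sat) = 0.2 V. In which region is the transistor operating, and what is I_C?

active; I_C ≈ 5.9 mA

Assume active. Base-emitter loop: I_B = (V_BB − V_BE)/R_B = (7.2 − 0.7)/220 = 0.0295 mA.
I_C = β·I_B = 200×0.0295 = 5.91 mA.
V_CE = V_CC − I_C·R_C = 9.3 − 5.91×0.47 = 6.52 V > V_CE(sat), so the active-region assumption holds.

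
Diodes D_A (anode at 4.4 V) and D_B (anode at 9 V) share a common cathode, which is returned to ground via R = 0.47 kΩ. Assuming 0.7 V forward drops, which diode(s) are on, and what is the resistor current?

Assume both conduct. Then node N would need to be at both 4.4−0.7 = 3.7 V and 9−0.7 = 8.3 V, which is impossible.
Assume only D_B conducts: V_N = 9 − 0.7 = 8.3 V, so I_R = 8.3/0.47 = 17.7 mA.
Check D_A: its anode-to-cathode voltage is 4.4 − 8.3 = -3.9 V < 0.7 V, so it is off. The assumption is consistent.

Only D_B conducts; I_R ≈ 18 mA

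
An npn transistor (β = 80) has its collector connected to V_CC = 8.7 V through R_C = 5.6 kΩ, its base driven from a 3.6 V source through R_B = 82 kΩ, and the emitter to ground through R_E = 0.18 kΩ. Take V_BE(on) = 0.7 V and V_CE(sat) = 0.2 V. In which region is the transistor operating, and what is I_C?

saturation; I_C ≈ 1.5 mA

Assume active: I_B = (3.6 − 0.7)/(82 + 81×0.18) = 0.03 mA, I_C = β·I_B = 2.4 mA.
Then V_CE = 8.7 − 2.4×5.6 − 2.43×0.18 = -5.19 V < 0.2 V — the active assumption fails.
Re-solve with V_CE = 0.2 V. KCL at the emitter: V_E/R_E = (V_BB−0.7−V_E)/R_B + (V_CC−0.2−V_E)/R_C, giving V_E = 0.27 V.
I_C = (V_CC − 0.2 − V_E)/R_C = (8.5 − 0.27)/5.6 = 1.47 mA.
Check: I_B = (2.9 − 0.27)/82 = 0.0321 mA, and β·I_B = 2.57 mA > I_C, confirming saturation.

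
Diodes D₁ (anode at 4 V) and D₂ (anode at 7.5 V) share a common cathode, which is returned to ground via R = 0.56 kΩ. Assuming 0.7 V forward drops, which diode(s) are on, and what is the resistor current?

Only D₂ conducts; I_R ≈ 12 mA

Assume both conduct. Then node N would need to be at both 4−0.7 = 3.3 V and 7.5−0.7 = 6.8 V, which is impossible.
Assume only D₂ conducts: V_N = 7.5 − 0.7 = 6.8 V, so I_R = 6.8/0.56 = 12.1 mA.
Check D₁: its anode-to-cathode voltage is 4 − 6.8 = -2.8 V < 0.7 V, so it is off. The assumption is consistent.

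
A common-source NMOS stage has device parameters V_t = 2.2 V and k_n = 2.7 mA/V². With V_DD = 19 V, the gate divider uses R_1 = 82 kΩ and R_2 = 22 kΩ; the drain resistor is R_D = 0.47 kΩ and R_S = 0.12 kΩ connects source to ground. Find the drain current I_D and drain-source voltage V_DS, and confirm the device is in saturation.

I_D ≈ 2.9 mA, V_DS ≈ 17 V

V_G = V_DD·R_2/(R_1+R_2) = 19×22/104 = 4.02 V.
Assume saturation: I_D = (k_n/2)(V_GS − V_t)² with V_GS = V_G − I_D·R_S = 4.02 − 0.12·I_D.
Substituting gives 0.0194·I_D² − 1.59·I_D + 4.47 = 0, with roots I_D = 2.91 or 78.8 mA.
The root I_D = 78.8 mA gives V_GS = -5.44 V ≤ V_t, so take I_D = 2.91 mA.
Then V_GS = 3.67 V and V_DS = V_DD − I_D(R_D+R_S) = 19 − 2.91×0.59 = 17.3 V.
Saturation requires V_DS ≥ V_GS − V_t = 1.47 V; 17.3 ≥ 1.47 ✓.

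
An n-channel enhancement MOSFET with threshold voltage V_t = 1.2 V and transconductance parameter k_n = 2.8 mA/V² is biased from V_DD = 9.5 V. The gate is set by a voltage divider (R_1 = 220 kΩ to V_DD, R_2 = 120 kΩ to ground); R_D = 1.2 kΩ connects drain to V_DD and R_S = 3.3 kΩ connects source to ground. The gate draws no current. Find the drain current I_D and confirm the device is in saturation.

I_D ≈ 0.48 mA

V_G = V_DD·R_2/(R_1+R_2) = 9.5×120/340 = 3.35 V.
Assume saturation: I_D = (k_n/2)(V_GS − V_t)² with V_GS = V_G − I_D·R_S = 3.35 − 3.3·I_D.
Substituting gives 15.2·I_D² − 20.9·I_D + 6.49 = 0, with roots I_D = 0.476 or 0.895 mA.
The root I_D = 0.895 mA gives V_GS = 0.401 V ≤ V_t, so take I_D = 0.476 mA.
Then V_GS = 1.78 V and V_DS = V_DD − I_D(R_D+R_S) = 9.5 − 0.476×4.5 = 7.36 V.
Saturation requires V_DS ≥ V_GS − V_t = 0.583 V; 7.36 ≥ 0.583 ✓.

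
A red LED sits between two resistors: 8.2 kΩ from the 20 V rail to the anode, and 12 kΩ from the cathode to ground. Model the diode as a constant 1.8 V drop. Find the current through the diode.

The two resistors are in series with the diode, so KVL gives 20 = I·8.2 + 1.8 + I·12.
I = (20 − 1.8) / (8.2 + 12) kΩ = 18.2 / 20.2 = 0.901 mA.

I ≈ 0.9 mA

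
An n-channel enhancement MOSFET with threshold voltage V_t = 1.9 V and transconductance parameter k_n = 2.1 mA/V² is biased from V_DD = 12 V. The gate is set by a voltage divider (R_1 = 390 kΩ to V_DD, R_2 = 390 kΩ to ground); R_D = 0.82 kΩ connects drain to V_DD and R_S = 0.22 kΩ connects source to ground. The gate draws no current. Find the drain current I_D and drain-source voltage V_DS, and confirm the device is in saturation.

V_G = V_DD·R_2/(R_1+R_2) = 12×390/780 = 6 V.
Assume saturation: I_D = (k_n/2)(V_GS − V_t)² with V_GS = V_G − I_D·R_S = 6 − 0.22·I_D.
Substituting gives 0.0508·I_D² − 2.89·I_D + 17.7 = 0, with roots I_D = 6.95 or 50 mA.
The root I_D = 50 mA gives V_GS = -5 V ≤ V_t, so take I_D = 6.95 mA.
Then V_GS = 4.47 V and V_DS = V_DD − I_D(R_D+R_S) = 12 − 6.95×1.04 = 4.78 V.
Saturation requires V_DS ≥ V_GS − V_t = 2.57 V; 4.78 ≥ 2.57 ✓.

I_D ≈ 6.9 mA, V_DS ≈ 4.8 V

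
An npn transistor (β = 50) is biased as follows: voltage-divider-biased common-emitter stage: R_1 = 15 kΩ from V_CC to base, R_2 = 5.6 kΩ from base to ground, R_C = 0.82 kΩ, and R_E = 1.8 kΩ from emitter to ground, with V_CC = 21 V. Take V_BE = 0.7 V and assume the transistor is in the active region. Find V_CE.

V_CE ≈ 14 V

Thevenize the base divider: V_Th = V_CC·R_2/(R_1+R_2) = 21×5.6/20.6 = 5.71 V, R_Th = R_1‖R_2 = 4.08 kΩ.
Base-emitter loop: V_Th = I_B·R_Th + V_BE + (β+1)I_B·R_E, so I_B = (5.71 − 0.7) / (4.08 + 51×1.8) = 0.0522 mA.
I_C = β·I_B = 50×0.0522 = 2.61 mA, and I_E = (β+1)I_B = 2.66 mA.
V_CE = V_CC − I_C·R_C − I_E·R_E = 21 − 2.61×0.82 − 2.66×1.8 = 14.1 V.
V_CE = 14.1 V > 0.2 V confirms active-region operation.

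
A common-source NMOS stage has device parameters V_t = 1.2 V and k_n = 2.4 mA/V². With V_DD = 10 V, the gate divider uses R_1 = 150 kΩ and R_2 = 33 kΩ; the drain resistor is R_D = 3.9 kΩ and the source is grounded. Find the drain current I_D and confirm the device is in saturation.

I_D ≈ 0.44 mA

V_G = V_DD·R_2/(R_1+R_2) = 10×33/183 = 1.8 V. With the source grounded, V_GS = V_G = 1.8 V.
Assume saturation: I_D = (k_n/2)(V_GS − V_t)² = (2.4/2)×(1.8 − 1.2)² = 1.2×0.603² = 0.437 mA.
V_DS = V_DD − I_D·R_D = 10 − 0.437×3.9 = 8.3 V.
Saturation requires V_DS ≥ V_GS − V_t = 0.603 V; 8.3 ≥ 0.603 ✓.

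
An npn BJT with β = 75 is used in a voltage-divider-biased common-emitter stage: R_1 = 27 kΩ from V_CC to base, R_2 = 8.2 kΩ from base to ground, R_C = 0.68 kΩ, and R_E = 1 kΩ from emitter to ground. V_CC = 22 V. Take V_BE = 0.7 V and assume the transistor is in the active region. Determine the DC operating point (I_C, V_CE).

Thevenize the base divider: V_Th = V_CC·R_2/(R_1+R_2) = 22×8.2/35.2 = 5.12 V, R_Th = R_1‖R_2 = 6.29 kΩ.
Base-emitter loop: V_Th = I_B·R_Th + V_BE + (β+1)I_B·R_E, so I_B = (5.12 − 0.7) / (6.29 + 76×1) = 0.0538 mA.
I_C = β·I_B = 75×0.0538 = 4.03 mA, and I_E = (β+1)I_B = 4.09 mA.
V_CE = V_CC − I_C·R_C − I_E·R_E = 22 − 4.03×0.68 − 4.09×1 = 15.2 V.
V_CE = 15.2 V > 0.2 V confirms active-region operation.

I_C ≈ 4 mA, V_CE ≈ 15 V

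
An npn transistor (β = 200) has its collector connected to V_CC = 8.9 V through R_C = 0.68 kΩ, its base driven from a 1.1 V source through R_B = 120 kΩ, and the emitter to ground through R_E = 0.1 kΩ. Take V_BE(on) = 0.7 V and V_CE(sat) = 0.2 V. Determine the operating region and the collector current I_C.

Assume active. Base-emitter loop: I_B = (V_BB − V_BE)/(R_B + (β+1)R_E) = (1.1 − 0.7)/(120 + 201×0.1) = 0.00286 mA.
I_C = β·I_B = 200×0.00286 = 0.571 mA.
V_CE = V_CC − I_C·R_C − I_E·R_E = 8.9 − 0.571×0.68 − 0.574×0.1 = 8.45 V > V_CE(sat), so the active-region assumption holds.

active; I_C ≈ 0.57 mA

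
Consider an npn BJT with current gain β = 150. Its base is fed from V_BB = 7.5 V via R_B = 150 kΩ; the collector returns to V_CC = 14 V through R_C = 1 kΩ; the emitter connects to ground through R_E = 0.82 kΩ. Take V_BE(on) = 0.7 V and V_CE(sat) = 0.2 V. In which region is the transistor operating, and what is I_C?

active; I_C ≈ 3.7 mA

Assume active. Base-emitter loop: I_B = (V_BB − V_BE)/(R_B + (β+1)R_E) = (7.5 − 0.7)/(150 + 151×0.82) = 0.0248 mA.
I_C = β·I_B = 150×0.0248 = 3.73 mA.
V_CE = V_CC − I_C·R_C − I_E·R_E = 14 − 3.73×1 − 3.75×0.82 = 7.2 V > V_CE(sat), so the active-region assumption holds.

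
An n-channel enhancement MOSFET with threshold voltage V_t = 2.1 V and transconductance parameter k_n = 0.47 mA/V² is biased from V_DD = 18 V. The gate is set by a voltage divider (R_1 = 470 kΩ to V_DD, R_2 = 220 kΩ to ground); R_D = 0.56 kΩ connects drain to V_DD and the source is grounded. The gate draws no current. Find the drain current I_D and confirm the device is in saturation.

I_D ≈ 3.1 mA

V_G = V_DD·R_2/(R_1+R_2) = 18×220/690 = 5.74 V. With the source grounded, V_GS = V_G = 5.74 V.
Assume saturation: I_D = (k_n/2)(V_GS − V_t)² = (0.47/2)×(5.74 − 2.1)² = 0.235×3.64² = 3.11 mA.
V_DS = V_DD − I_D·R_D = 18 − 3.11×0.56 = 16.3 V.
Saturation requires V_DS ≥ V_GS − V_t = 3.64 V; 16.3 ≥ 3.64 ✓.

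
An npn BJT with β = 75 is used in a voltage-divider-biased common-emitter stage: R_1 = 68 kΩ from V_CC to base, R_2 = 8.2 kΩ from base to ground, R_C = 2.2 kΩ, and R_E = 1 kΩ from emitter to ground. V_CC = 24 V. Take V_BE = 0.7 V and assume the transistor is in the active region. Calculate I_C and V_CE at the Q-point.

Thevenize the base divider: V_Th = V_CC·R_2/(R_1+R_2) = 24×8.2/76.2 = 2.58 V, R_Th = R_1‖R_2 = 7.32 kΩ.
Base-emitter loop: V_Th = I_B·R_Th + V_BE + (β+1)I_B·R_E, so I_B = (2.58 − 0.7) / (7.32 + 76×1) = 0.0226 mA.
I_C = β·I_B = 75×0.0226 = 1.69 mA, and I_E = (β+1)I_B = 1.72 mA.
V_CE = V_CC − I_C·R_C − I_E·R_E = 24 − 1.69×2.2 − 1.72×1 = 18.6 V.
V_CE = 18.6 V > 0.2 V confirms active-region operation.

I_C ≈ 1.7 mA, V_CE ≈ 19 V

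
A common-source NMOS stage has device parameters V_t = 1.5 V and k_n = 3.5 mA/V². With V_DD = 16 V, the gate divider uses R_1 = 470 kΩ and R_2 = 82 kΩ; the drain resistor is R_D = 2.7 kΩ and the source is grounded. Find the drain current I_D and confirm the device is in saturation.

V_G = V_DD·R_2/(R_1+R_2) = 16×82/552 = 2.38 V. With the source grounded, V_GS = V_G = 2.38 V.
Assume saturation: I_D = (k_n/2)(V_GS − V_t)² = (3.5/2)×(2.38 − 1.5)² = 1.75×0.877² = 1.35 mA.
V_DS = V_DD − I_D·R_D = 16 − 1.35×2.7 = 12.4 V.
Saturation requires V_DS ≥ V_GS − V_t = 0.877 V; 12.4 ≥ 0.877 ✓.

I_D ≈ 1.3 mA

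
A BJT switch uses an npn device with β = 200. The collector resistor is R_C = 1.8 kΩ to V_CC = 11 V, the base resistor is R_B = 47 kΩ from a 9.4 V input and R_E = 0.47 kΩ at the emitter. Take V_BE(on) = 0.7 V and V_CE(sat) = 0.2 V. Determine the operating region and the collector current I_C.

Assume active: I_B = (9.4 − 0.7)/(47 + 201×0.47) = 0.0615 mA, I_C = β·I_B = 12.3 mA.
Then V_CE = 11 − 12.3×1.8 − 12.4×0.47 = -16.9 V < 0.2 V — the active assumption fails.
Re-solve with V_CE = 0.2 V. KCL at the emitter: V_E/R_E = (V_BB−0.7−V_E)/R_B + (V_CC−0.2−V_E)/R_C, giving V_E = 2.29 V.
I_C = (V_CC − 0.2 − V_E)/R_C = (10.8 − 2.29)/1.8 = 4.73 mA.
Check: I_B = (8.7 − 2.29)/47 = 0.136 mA, and β·I_B = 27.3 mA > I_C, confirming saturation.

saturation; I_C ≈ 4.7 mA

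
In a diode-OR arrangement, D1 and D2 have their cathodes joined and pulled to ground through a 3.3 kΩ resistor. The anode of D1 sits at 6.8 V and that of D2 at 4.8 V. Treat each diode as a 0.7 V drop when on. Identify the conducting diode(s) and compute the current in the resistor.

Assume both conduct. Then node N would need to be at both 6.8−0.7 = 6.1 V and 4.8−0.7 = 4.1 V, which is impossible.
Assume only D1 conducts: V_N = 6.8 − 0.7 = 6.1 V, so I_R = 6.1/3.3 = 1.85 mA.
Check D2: its anode-to-cathode voltage is 4.8 − 6.1 = -1.3 V < 0.7 V, so it is off. The assumption is consistent.

Only D1 conducts; I_R ≈ 1.8 mA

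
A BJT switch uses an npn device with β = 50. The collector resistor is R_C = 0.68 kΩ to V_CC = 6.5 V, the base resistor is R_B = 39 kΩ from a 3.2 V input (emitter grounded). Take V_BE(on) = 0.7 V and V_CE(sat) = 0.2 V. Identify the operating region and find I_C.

active; I_C ≈ 3.2 mA

Assume active. Base-emitter loop: I_B = (V_BB − V_BE)/R_B = (3.2 − 0.7)/39 = 0.0641 mA.
I_C = β·I_B = 50×0.0641 = 3.21 mA.
V_CE = V_CC − I_C·R_C = 6.5 − 3.21×0.68 = 4.32 V > V_CE(sat), so the active-region assumption holds.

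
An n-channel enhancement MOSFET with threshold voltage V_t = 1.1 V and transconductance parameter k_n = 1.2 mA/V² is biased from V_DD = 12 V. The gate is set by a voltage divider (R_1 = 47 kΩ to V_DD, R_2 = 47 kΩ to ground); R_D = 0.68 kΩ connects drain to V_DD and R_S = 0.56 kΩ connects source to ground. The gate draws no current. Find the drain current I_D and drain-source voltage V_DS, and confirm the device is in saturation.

I_D ≈ 4.1 mA, V_DS ≈ 6.9 V

V_G = V_DD·R_2/(R_1+R_2) = 12×47/94 = 6 V.
Assume saturation: I_D = (k_n/2)(V_GS − V_t)² with V_GS = V_G − I_D·R_S = 6 − 0.56·I_D.
Substituting gives 0.188·I_D² − 4.29·I_D + 14.4 = 0, with roots I_D = 4.09 or 18.7 mA.
The root I_D = 18.7 mA gives V_GS = -4.49 V ≤ V_t, so take I_D = 4.09 mA.
Then V_GS = 3.71 V and V_DS = V_DD − I_D(R_D+R_S) = 12 − 4.09×1.24 = 6.93 V.
Saturation requires V_DS ≥ V_GS − V_t = 2.61 V; 6.93 ≥ 2.61 ✓.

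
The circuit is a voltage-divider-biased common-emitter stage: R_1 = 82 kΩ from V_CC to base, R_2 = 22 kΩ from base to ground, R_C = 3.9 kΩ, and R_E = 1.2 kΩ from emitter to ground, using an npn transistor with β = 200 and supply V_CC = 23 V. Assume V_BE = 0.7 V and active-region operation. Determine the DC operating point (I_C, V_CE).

Thevenize the base divider: V_Th = V_CC·R_2/(R_1+R_2) = 23×22/104 = 4.87 V, R_Th = R_1‖R_2 = 17.3 kΩ.
Base-emitter loop: V_Th = I_B·R_Th + V_BE + (β+1)I_B·R_E, so I_B = (4.87 − 0.7) / (17.3 + 201×1.2) = 0.0161 mA.
I_C = β·I_B = 200×0.0161 = 3.22 mA, and I_E = (β+1)I_B = 3.24 mA.
V_CE = V_CC − I_C·R_C − I_E·R_E = 23 − 3.22×3.9 − 3.24×1.2 = 6.55 V.
V_CE = 6.55 V > 0.2 V confirms active-region operation.

I_C ≈ 3.2 mA, V_CE ≈ 6.5 V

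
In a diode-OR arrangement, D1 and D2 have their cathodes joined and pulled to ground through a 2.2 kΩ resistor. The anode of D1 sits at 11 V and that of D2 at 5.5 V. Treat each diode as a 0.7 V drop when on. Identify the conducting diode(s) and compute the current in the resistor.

Only D1 conducts; I_R ≈ 4.7 mA

Assume both conduct. Then node N would need to be at both 11−0.7 = 10.3 V and 5.5−0.7 = 4.8 V, which is impossible.
Assume only D1 conducts: V_N = 11 − 0.7 = 10.3 V, so I_R = 10.3/2.2 = 4.68 mA.
Check D2: its anode-to-cathode voltage is 5.5 − 10.3 = -4.8 V < 0.7 V, so it is off. The assumption is consistent.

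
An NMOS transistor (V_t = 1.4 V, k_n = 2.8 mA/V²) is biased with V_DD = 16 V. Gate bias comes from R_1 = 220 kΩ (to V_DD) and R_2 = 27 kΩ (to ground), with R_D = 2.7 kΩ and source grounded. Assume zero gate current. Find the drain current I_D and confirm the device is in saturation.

V_G = V_DD·R_2/(R_1+R_2) = 16×27/247 = 1.75 V. With the source grounded, V_GS = V_G = 1.75 V.
Assume saturation: I_D = (k_n/2)(V_GS − V_t)² = (2.8/2)×(1.75 − 1.4)² = 1.4×0.349² = 0.171 mA.
V_DS = V_DD − I_D·R_D = 16 − 0.171×2.7 = 15.5 V.
Saturation requires V_DS ≥ V_GS − V_t = 0.349 V; 15.5 ≥ 0.349 ✓.

I_D ≈ 0.17 mA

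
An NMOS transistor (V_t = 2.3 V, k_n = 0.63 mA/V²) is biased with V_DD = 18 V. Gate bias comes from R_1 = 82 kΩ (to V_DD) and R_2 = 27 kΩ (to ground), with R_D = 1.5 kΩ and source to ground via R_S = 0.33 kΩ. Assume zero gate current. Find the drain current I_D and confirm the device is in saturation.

I_D ≈ 1 mA

V_G = V_DD·R_2/(R_1+R_2) = 18×27/109 = 4.46 V.
Assume saturation: I_D = (k_n/2)(V_GS − V_t)² with V_GS = V_G − I_D·R_S = 4.46 − 0.33·I_D.
Substituting gives 0.0343·I_D² − 1.45·I_D + 1.47 = 0, with roots I_D = 1.04 or 41.2 mA.
The root I_D = 41.2 mA gives V_GS = -9.14 V ≤ V_t, so take I_D = 1.04 mA.
Then V_GS = 4.12 V and V_DS = V_DD − I_D(R_D+R_S) = 18 − 1.04×1.83 = 16.1 V.
Saturation requires V_DS ≥ V_GS − V_t = 1.82 V; 16.1 ≥ 1.82 ✓.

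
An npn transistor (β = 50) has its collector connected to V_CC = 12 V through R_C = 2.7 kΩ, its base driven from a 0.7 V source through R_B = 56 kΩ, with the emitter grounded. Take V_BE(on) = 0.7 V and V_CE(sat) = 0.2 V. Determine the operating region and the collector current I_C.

V_BB = 0.7 V ≤ V_BE(on) = 0.7 V, so the base-emitter junction is not forward biased.
The transistor is in cutoff: I_B = I_C = 0.

cutoff; I_C ≈ 0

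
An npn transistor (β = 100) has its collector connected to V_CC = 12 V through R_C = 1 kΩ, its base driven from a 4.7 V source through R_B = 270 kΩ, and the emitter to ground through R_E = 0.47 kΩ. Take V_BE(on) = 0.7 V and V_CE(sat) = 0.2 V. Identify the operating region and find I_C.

Assume active. Base-emitter loop: I_B = (V_BB − V_BE)/(R_B + (β+1)R_E) = (4.7 − 0.7)/(270 + 101×0.47) = 0.0126 mA.
I_C = β·I_B = 100×0.0126 = 1.26 mA.
V_CE = V_CC − I_C·R_C − I_E·R_E = 12 − 1.26×1 − 1.27×0.47 = 10.1 V > V_CE(sat), so the active-region assumption holds.

active; I_C ≈ 1.3 mA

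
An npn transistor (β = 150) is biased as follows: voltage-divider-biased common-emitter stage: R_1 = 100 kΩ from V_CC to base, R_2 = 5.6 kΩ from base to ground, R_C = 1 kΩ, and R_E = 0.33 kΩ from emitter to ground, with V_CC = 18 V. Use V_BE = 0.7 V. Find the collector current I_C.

I_C ≈ 0.69 mA

Thevenize the base divider: V_Th = V_CC·R_2/(R_1+R_2) = 18×5.6/106 = 0.955 V, R_Th = R_1‖R_2 = 5.3 kΩ.
Base-emitter loop: V_Th = I_B·R_Th + V_BE + (β+1)I_B·R_E, so I_B = (0.955 − 0.7) / (5.3 + 151×0.33) = 0.00462 mA.
I_C = β·I_B = 150×0.00462 = 0.693 mA, and I_E = (β+1)I_B = 0.697 mA.
V_CE = V_CC − I_C·R_C − I_E·R_E = 18 − 0.693×1 − 0.697×0.33 = 17.1 V.
V_CE = 17.1 V > 0.2 V confirms active-region operation.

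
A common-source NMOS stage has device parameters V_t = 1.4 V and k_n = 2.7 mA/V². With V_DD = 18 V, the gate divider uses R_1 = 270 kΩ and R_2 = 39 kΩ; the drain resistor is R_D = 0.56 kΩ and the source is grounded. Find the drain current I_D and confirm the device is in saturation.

I_D ≈ 1 mA

V_G = V_DD·R_2/(R_1+R_2) = 18×39/309 = 2.27 V. With the source grounded, V_GS = V_G = 2.27 V.
Assume saturation: I_D = (k_n/2)(V_GS − V_t)² = (2.7/2)×(2.27 − 1.4)² = 1.35×0.872² = 1.03 mA.
V_DS = V_DD − I_D·R_D = 18 − 1.03×0.56 = 17.4 V.
Saturation requires V_DS ≥ V_GS − V_t = 0.872 V; 17.4 ≥ 0.872 ✓.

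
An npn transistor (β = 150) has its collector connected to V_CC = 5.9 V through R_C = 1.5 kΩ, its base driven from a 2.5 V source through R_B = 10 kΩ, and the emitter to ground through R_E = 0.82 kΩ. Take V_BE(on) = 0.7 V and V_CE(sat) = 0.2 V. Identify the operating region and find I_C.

active; I_C ≈ 2 mA

Assume active. Base-emitter loop: I_B = (V_BB − V_BE)/(R_B + (β+1)R_E) = (2.5 − 0.7)/(10 + 151×0.82) = 0.0135 mA.
I_C = β·I_B = 150×0.0135 = 2.02 mA.
V_CE = V_CC − I_C·R_C − I_E·R_E = 5.9 − 2.02×1.5 − 2.03×0.82 = 1.21 V > V_CE(sat), so the active-region assumption holds.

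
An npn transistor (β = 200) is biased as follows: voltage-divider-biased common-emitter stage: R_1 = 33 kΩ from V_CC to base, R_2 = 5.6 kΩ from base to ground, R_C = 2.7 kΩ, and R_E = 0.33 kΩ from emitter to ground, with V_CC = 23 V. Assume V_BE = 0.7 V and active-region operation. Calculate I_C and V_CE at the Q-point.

Thevenize the base divider: V_Th = V_CC·R_2/(R_1+R_2) = 23×5.6/38.6 = 3.34 V, R_Th = R_1‖R_2 = 4.79 kΩ.
Base-emitter loop: V_Th = I_B·R_Th + V_BE + (β+1)I_B·R_E, so I_B = (3.34 − 0.7) / (4.79 + 201×0.33) = 0.0371 mA.
I_C = β·I_B = 200×0.0371 = 7.42 mA, and I_E = (β+1)I_B = 7.45 mA.
V_CE = V_CC − I_C·R_C − I_E·R_E = 23 − 7.42×2.7 − 7.45×0.33 = 0.519 V.
V_CE = 0.519 V > 0.2 V confirms active-region operation.

I_C ≈ 7.4 mA, V_CE ≈ 0.52 V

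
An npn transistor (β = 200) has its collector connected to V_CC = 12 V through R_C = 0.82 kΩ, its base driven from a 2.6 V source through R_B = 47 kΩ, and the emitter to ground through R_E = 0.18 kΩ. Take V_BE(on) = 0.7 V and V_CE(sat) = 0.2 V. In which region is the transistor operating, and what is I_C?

active; I_C ≈ 4.6 mA

Assume active. Base-emitter loop: I_B = (V_BB − V_BE)/(R_B + (β+1)R_E) = (2.6 − 0.7)/(47 + 201×0.18) = 0.0228 mA.
I_C = β·I_B = 200×0.0228 = 4.57 mA.
V_CE = V_CC − I_C·R_C − I_E·R_E = 12 − 4.57×0.82 − 4.59×0.18 = 7.43 V > V_CE(sat), so the active-region assumption holds.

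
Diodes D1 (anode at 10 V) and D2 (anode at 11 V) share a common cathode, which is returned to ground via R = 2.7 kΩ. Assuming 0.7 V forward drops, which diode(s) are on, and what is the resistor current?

Only D2 conducts; I_R ≈ 3.8 mA

Assume both conduct. Then node N would need to be at both 10−0.7 = 9.3 V and 11−0.7 = 10.3 V, which is impossible.
Assume only D2 conducts: V_N = 11 − 0.7 = 10.3 V, so I_R = 10.3/2.7 = 3.81 mA.
Check D1: its anode-to-cathode voltage is 10 − 10.3 = -0.3 V < 0.7 V, so it is off. The assumption is consistent.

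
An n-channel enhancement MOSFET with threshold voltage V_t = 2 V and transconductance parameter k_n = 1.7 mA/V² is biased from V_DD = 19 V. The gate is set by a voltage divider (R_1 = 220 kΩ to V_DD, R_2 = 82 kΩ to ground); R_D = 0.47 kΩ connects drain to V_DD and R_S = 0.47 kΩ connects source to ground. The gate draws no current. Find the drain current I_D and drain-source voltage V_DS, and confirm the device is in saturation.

I_D ≈ 2.8 mA, V_DS ≈ 16 V

V_G = V_DD·R_2/(R_1+R_2) = 19×82/302 = 5.16 V.
Assume saturation: I_D = (k_n/2)(V_GS − V_t)² with V_GS = V_G − I_D·R_S = 5.16 − 0.47·I_D.
Substituting gives 0.188·I_D² − 3.52·I_D + 8.48 = 0, with roots I_D = 2.84 or 15.9 mA.
The root I_D = 15.9 mA gives V_GS = -2.33 V ≤ V_t, so take I_D = 2.84 mA.
Then V_GS = 3.83 V and V_DS = V_DD − I_D(R_D+R_S) = 19 − 2.84×0.94 = 16.3 V.
Saturation requires V_DS ≥ V_GS − V_t = 1.83 V; 16.3 ≥ 1.83 ✓.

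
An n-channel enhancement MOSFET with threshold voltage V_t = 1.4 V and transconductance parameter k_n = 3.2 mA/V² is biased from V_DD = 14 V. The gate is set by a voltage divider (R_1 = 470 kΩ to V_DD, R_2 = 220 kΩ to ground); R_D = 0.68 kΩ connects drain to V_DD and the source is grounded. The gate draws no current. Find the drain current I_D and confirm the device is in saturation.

V_G = V_DD·R_2/(R_1+R_2) = 14×220/690 = 4.46 V. With the source grounded, V_GS = V_G = 4.46 V.
Assume saturation: I_D = (k_n/2)(V_GS − V_t)² = (3.2/2)×(4.46 − 1.4)² = 1.6×3.06² = 15 mA.
V_DS = V_DD − I_D·R_D = 14 − 15×0.68 = 3.79 V.
Saturation requires V_DS ≥ V_GS − V_t = 3.06 V; 3.79 ≥ 3.06 ✓.

I_D ≈ 15 mA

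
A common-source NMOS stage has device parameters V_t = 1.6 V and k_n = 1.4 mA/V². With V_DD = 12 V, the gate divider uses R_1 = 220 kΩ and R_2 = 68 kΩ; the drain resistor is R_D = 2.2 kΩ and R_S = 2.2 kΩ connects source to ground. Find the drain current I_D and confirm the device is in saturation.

V_G = V_DD·R_2/(R_1+R_2) = 12×68/288 = 2.83 V.
Assume saturation: I_D = (k_n/2)(V_GS − V_t)² with V_GS = V_G − I_D·R_S = 2.83 − 2.2·I_D.
Substituting gives 3.39·I_D² − 4.8·I_D + 1.06 = 0, with roots I_D = 0.275 or 1.14 mA.
The root I_D = 1.14 mA gives V_GS = 0.323 V ≤ V_t, so take I_D = 0.275 mA.
Then V_GS = 2.23 V and V_DS = V_DD − I_D(R_D+R_S) = 12 − 0.275×4.4 = 10.8 V.
Saturation requires V_DS ≥ V_GS − V_t = 0.627 V; 10.8 ≥ 0.627 ✓.

I_D ≈ 0.28 mA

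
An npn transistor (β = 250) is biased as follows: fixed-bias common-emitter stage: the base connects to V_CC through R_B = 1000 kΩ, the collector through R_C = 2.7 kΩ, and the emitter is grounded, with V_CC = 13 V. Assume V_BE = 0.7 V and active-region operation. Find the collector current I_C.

I_C ≈ 3.1 mA

Base loop: V_CC = I_B·R_B + V_BE, so I_B = (13 − 0.7)/1000 kΩ = 0.0123 mA.
In the active region I_C = β·I_B = 250 × 0.0123 = 3.08 mA.
Collector loop: V_CE = V_CC − I_C·R_C = 13 − 3.08×2.7 = 4.7 V.
Since V_CE = 4.7 V > V_CE(sat) ≈ 0.2 V, the transistor is in the active region as assumed.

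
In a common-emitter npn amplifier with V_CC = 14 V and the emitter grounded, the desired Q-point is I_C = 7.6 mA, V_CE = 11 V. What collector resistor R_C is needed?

Collector loop: V_CC = I_C·R_C + V_CE.
R_C = (V_CC − V_CE)/I_C = (14 − 11)/7.6 = 0.395 kΩ.

R_C ≈ 0.39 kΩ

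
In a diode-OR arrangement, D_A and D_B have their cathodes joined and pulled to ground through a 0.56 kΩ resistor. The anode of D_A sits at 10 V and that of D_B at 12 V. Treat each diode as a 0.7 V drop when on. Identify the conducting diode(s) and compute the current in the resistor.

Only D_B conducts; I_R ≈ 20 mA

Assume both conduct. Then node N would need to be at both 10−0.7 = 9.3 V and 12−0.7 = 11.3 V, which is impossible.
Assume only D_B conducts: V_N = 12 − 0.7 = 11.3 V, so I_R = 11.3/0.56 = 20.2 mA.
Check D_A: its anode-to-cathode voltage is 10 − 11.3 = -1.3 V < 0.7 V, so it is off. The assumption is consistent.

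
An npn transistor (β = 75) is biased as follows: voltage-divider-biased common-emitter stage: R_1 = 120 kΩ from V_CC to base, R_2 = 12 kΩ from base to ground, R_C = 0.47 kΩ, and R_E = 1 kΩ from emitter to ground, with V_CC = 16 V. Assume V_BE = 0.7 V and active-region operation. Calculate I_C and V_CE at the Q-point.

I_C ≈ 0.65 mA, V_CE ≈ 15 V

Thevenize the base divider: V_Th = V_CC·R_2/(R_1+R_2) = 16×12/132 = 1.45 V, R_Th = R_1‖R_2 = 10.9 kΩ.
Base-emitter loop: V_Th = I_B·R_Th + V_BE + (β+1)I_B·R_E, so I_B = (1.45 − 0.7) / (10.9 + 76×1) = 0.00868 mA.
I_C = β·I_B = 75×0.00868 = 0.651 mA, and I_E = (β+1)I_B = 0.66 mA.
V_CE = V_CC − I_C·R_C − I_E·R_E = 16 − 0.651×0.47 − 0.66×1 = 15 V.
V_CE = 15 V > 0.2 V confirms active-region operation.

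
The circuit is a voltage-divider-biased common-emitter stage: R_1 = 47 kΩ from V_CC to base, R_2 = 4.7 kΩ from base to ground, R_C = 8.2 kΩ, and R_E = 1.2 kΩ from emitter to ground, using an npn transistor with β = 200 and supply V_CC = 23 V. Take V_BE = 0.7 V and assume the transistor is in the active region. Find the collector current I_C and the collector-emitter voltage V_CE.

Thevenize the base divider: V_Th = V_CC·R_2/(R_1+R_2) = 23×4.7/51.7 = 2.09 V, R_Th = R_1‖R_2 = 4.27 kΩ.
Base-emitter loop: V_Th = I_B·R_Th + V_BE + (β+1)I_B·R_E, so I_B = (2.09 − 0.7) / (4.27 + 201×1.2) = 0.00567 mA.
I_C = β·I_B = 200×0.00567 = 1.13 mA, and I_E = (β+1)I_B = 1.14 mA.
V_CE = V_CC − I_C·R_C − I_E·R_E = 23 − 1.13×8.2 − 1.14×1.2 = 12.3 V.
V_CE = 12.3 V > 0.2 V confirms active-region operation.

I_C ≈ 1.1 mA, V_CE ≈ 12 V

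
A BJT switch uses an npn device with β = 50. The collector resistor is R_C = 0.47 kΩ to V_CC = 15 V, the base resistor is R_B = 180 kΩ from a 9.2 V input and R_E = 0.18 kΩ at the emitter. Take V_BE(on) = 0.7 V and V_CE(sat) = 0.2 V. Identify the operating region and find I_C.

Assume active. Base-emitter loop: I_B = (V_BB − V_BE)/(R_B + (β+1)R_E) = (9.2 − 0.7)/(180 + 51×0.18) = 0.0449 mA.
I_C = β·I_B = 50×0.0449 = 2.25 mA.
V_CE = V_CC − I_C·R_C − I_E·R_E = 15 − 2.25×0.47 − 2.29×0.18 = 13.5 V > V_CE(sat), so the active-region assumption holds.

active; I_C ≈ 2.2 mA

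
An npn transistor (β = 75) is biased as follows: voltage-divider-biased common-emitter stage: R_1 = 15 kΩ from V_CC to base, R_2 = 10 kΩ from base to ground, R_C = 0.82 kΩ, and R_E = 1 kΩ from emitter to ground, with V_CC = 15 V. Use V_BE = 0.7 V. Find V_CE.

Thevenize the base divider: V_Th = V_CC·R_2/(R_1+R_2) = 15×10/25 = 6 V, R_Th = R_1‖R_2 = 6 kΩ.
Base-emitter loop: V_Th = I_B·R_Th + V_BE + (β+1)I_B·R_E, so I_B = (6 − 0.7) / (6 + 76×1) = 0.0646 mA.
I_C = β·I_B = 75×0.0646 = 4.85 mA, and I_E = (β+1)I_B = 4.91 mA.
V_CE = V_CC − I_C·R_C − I_E·R_E = 15 − 4.85×0.82 − 4.91×1 = 6.11 V.
V_CE = 6.11 V > 0.2 V confirms active-region operation.

V_CE ≈ 6.1 V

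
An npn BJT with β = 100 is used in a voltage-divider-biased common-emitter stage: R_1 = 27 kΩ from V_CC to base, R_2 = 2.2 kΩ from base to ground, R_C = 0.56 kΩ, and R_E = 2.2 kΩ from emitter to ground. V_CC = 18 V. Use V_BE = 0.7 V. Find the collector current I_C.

I_C ≈ 0.29 mA

Thevenize the base divider: V_Th = V_CC·R_2/(R_1+R_2) = 18×2.2/29.2 = 1.36 V, R_Th = R_1‖R_2 = 2.03 kΩ.
Base-emitter loop: V_Th = I_B·R_Th + V_BE + (β+1)I_B·R_E, so I_B = (1.36 − 0.7) / (2.03 + 101×2.2) = 0.00293 mA.
I_C = β·I_B = 100×0.00293 = 0.293 mA, and I_E = (β+1)I_B = 0.296 mA.
V_CE = V_CC − I_C·R_C − I_E·R_E = 18 − 0.293×0.56 − 0.296×2.2 = 17.2 V.
V_CE = 17.2 V > 0.2 V confirms active-region operation.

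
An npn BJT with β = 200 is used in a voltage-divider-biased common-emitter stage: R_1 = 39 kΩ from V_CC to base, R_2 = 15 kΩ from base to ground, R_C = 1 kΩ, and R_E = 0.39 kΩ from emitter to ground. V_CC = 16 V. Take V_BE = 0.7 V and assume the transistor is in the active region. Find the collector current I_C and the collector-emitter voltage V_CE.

I_C ≈ 8.4 mA, V_CE ≈ 4.3 V

Thevenize the base divider: V_Th = V_CC·R_2/(R_1+R_2) = 16×15/54 = 4.44 V, R_Th = R_1‖R_2 = 10.8 kΩ.
Base-emitter loop: V_Th = I_B·R_Th + V_BE + (β+1)I_B·R_E, so I_B = (4.44 − 0.7) / (10.8 + 201×0.39) = 0.042 mA.
I_C = β·I_B = 200×0.042 = 8.39 mA, and I_E = (β+1)I_B = 8.44 mA.
V_CE = V_CC − I_C·R_C − I_E·R_E = 16 − 8.39×1 − 8.44×0.39 = 4.32 V.
V_CE = 4.32 V > 0.2 V confirms active-region operation.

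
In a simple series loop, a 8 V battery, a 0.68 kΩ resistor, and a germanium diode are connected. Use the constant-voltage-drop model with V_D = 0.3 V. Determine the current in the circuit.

KVL around the loop: 8 = V_D + I·R = 0.3 + I × 0.68 kΩ.
So I = (8 − 0.3) / 0.68 kΩ = 7.7 / 0.68 = 11.3 mA.

I ≈ 11 mA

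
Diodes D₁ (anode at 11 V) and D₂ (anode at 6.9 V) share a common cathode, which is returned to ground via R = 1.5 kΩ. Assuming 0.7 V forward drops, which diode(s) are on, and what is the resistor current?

Assume both conduct. Then node N would need to be at both 11−0.7 = 10.3 V and 6.9−0.7 = 6.2 V, which is impossible.
Assume only D₁ conducts: V_N = 11 − 0.7 = 10.3 V, so I_R = 10.3/1.5 = 6.87 mA.
Check D₂: its anode-to-cathode voltage is 6.9 − 10.3 = -3.4 V < 0.7 V, so it is off. The assumption is consistent.

Only D₁ conducts; I_R ≈ 6.9 mA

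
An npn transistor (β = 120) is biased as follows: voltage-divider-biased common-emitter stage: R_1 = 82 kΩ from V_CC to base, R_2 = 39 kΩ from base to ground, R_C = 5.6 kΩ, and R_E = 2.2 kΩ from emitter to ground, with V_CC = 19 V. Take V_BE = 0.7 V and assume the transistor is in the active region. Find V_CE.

Thevenize the base divider: V_Th = V_CC·R_2/(R_1+R_2) = 19×39/121 = 6.12 V, R_Th = R_1‖R_2 = 26.4 kΩ.
Base-emitter loop: V_Th = I_B·R_Th + V_BE + (β+1)I_B·R_E, so I_B = (6.12 − 0.7) / (26.4 + 121×2.2) = 0.0185 mA.
I_C = β·I_B = 120×0.0185 = 2.22 mA, and I_E = (β+1)I_B = 2.24 mA.
V_CE = V_CC − I_C·R_C − I_E·R_E = 19 − 2.22×5.6 − 2.24×2.2 = 1.61 V.
V_CE = 1.61 V > 0.2 V confirms active-region operation.

V_CE ≈ 1.6 V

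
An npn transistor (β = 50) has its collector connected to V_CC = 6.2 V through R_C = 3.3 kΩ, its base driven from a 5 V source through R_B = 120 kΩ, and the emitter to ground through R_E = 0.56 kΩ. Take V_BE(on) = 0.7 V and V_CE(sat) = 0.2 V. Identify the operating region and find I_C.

active; I_C ≈ 1.4 mA

Assume active. Base-emitter loop: I_B = (V_BB − V_BE)/(R_B + (β+1)R_E) = (5 − 0.7)/(120 + 51×0.56) = 0.0289 mA.
I_C = β·I_B = 50×0.0289 = 1.45 mA.
V_CE = V_CC − I_C·R_C − I_E·R_E = 6.2 − 1.45×3.3 − 1.48×0.56 = 0.597 V > V_CE(sat), so the active-region assumption holds.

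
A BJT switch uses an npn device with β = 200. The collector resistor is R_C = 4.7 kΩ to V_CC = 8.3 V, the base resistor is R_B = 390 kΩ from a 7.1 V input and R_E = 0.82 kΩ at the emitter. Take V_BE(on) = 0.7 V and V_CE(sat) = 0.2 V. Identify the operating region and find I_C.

Assume active: I_B = (7.1 − 0.7)/(390 + 201×0.82) = 0.0115 mA, I_C = β·I_B = 2.31 mA.
Then V_CE = 8.3 − 2.31×4.7 − 2.32×0.82 = -4.44 V < 0.2 V — the active assumption fails.
Re-solve with V_CE = 0.2 V. KCL at the emitter: V_E/R_E = (V_BB−0.7−V_E)/R_B + (V_CC−0.2−V_E)/R_C, giving V_E = 1.21 V.
I_C = (V_CC − 0.2 − V_E)/R_C = (8.1 − 1.21)/4.7 = 1.47 mA.
Check: I_B = (6.4 − 1.21)/390 = 0.0133 mA, and β·I_B = 2.66 mA > I_C, confirming saturation.

saturation; I_C ≈ 1.5 mA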